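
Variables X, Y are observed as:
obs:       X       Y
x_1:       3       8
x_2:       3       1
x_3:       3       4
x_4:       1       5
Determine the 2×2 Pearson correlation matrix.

Step 1 — column means:
  mean(X) = (3 + 3 + 3 + 1) / 4 = 10/4 = 2.5
  mean(Y) = (8 + 1 + 4 + 5) / 4 = 18/4 = 4.5

Step 2 — sample variances and covariances s[i,j] = (1/(n-1)) · Σ_k (x_{k,i} - mean_i) · (x_{k,j} - mean_j), with n-1 = 3:
  s[X,X] = ((0.5)·(0.5) + (0.5)·(0.5) + (0.5)·(0.5) + (-1.5)·(-1.5)) / 3 = 3/3 = 1
  s[X,Y] = ((0.5)·(3.5) + (0.5)·(-3.5) + (0.5)·(-0.5) + (-1.5)·(0.5)) / 3 = -1/3 = -0.3333
  s[Y,Y] = ((3.5)·(3.5) + (-3.5)·(-3.5) + (-0.5)·(-0.5) + (0.5)·(0.5)) / 3 = 25/3 = 8.3333
  Sample standard deviations s_i = √(s[i,i]):
  s(X) = √(1) = 1
  s(Y) = √(8.3333) = 2.8868

Step 3 — r_{ij} = s_{ij} / (s_i · s_j):
  r[X,X] = 1 (diagonal).
  r[X,Y] = -0.3333 / (1 · 2.8868) = -0.3333 / 2.8868 = -0.1155
  r[Y,Y] = 1 (diagonal).

R is symmetric with unit diagonal. Assembling:

R = [[1, -0.1155],
 [-0.1155, 1]]


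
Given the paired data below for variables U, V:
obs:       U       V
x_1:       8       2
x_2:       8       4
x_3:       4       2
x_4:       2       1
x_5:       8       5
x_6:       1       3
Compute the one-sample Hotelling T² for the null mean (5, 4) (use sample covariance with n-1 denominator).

Step 1 — sample mean vector:
  mean(U) = (8 + 8 + 4 + 2 + 8 + 1) / 6 = 31/6 = 5.1667
  mean(V) = (2 + 4 + 2 + 1 + 5 + 3) / 6 = 17/6 = 2.8333
  x̄ = (5.1667, 2.8333),  deviation x̄ - mu_0 = (5.1667, 2.8333) - (5, 4) = (0.1667, -1.1667).

Step 2 — sample covariance matrix, S[i,j] = (1/(n-1)) · Σ_k (x_{k,i} - mean_i) · (x_{k,j} - mean_j), divisor n-1 = 5:
  S[U,U] = ((2.8333)·(2.8333) + (2.8333)·(2.8333) + (-1.1667)·(-1.1667) + (-3.1667)·(-3.1667) + (2.8333)·(2.8333) + (-4.1667)·(-4.1667)) / 5 = 52.8333/5 = 10.5667
  S[U,V] = ((2.8333)·(-0.8333) + (2.8333)·(1.1667) + (-1.1667)·(-0.8333) + (-3.1667)·(-1.8333) + (2.8333)·(2.1667) + (-4.1667)·(0.1667)) / 5 = 13.1667/5 = 2.6333
  S[V,V] = ((-0.8333)·(-0.8333) + (1.1667)·(1.1667) + (-0.8333)·(-0.8333) + (-1.8333)·(-1.8333) + (2.1667)·(2.1667) + (0.1667)·(0.1667)) / 5 = 10.8333/5 = 2.1667
  S = [[10.5667, 2.6333],
 [2.6333, 2.1667]].

Step 3 — invert S. det(S) = 10.5667·2.1667 - (2.6333)² = 15.96.
  S^{-1} = (1/det) · [[d, -b], [-b, a]] = [[0.1358, -0.165],
 [-0.165, 0.6621]].

Step 4 — quadratic form (x̄ - mu_0)^T · S^{-1} · (x̄ - mu_0):
  S^{-1} · (x̄ - mu_0) = (0.2151, -0.7999),
  (x̄ - mu_0)^T · [...] = (0.1667)·(0.2151) + (-1.1667)·(-0.7999) = 0.9691.

Step 5 — scale by n: T² = 6 · 0.9691 = 5.8145.

T² ≈ 5.8145


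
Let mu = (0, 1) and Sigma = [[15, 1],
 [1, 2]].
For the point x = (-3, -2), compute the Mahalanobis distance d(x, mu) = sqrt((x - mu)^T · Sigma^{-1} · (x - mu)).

Step 1 — centre the observation: (x - mu) = (-3, -3).

Step 2 — invert Sigma. det(Sigma) = 15·2 - (1)² = 29.
  Sigma^{-1} = (1/det) · [[d, -b], [-b, a]] = [[0.069, -0.0345],
 [-0.0345, 0.5172]].

Step 3 — form the quadratic (x - mu)^T · Sigma^{-1} · (x - mu):
  Sigma^{-1} · (x - mu) = (-0.1034, -1.4483).
  (x - mu)^T · [Sigma^{-1} · (x - mu)] = (-3)·(-0.1034) + (-3)·(-1.4483) = 4.6552.

Step 4 — take square root: d = √(4.6552) ≈ 2.1576.

d(x, mu) = √(4.6552) ≈ 2.1576


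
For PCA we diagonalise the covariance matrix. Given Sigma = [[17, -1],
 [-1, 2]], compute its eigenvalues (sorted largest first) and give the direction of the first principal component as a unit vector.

Step 1 — characteristic polynomial of 2×2 Sigma:
  det(Sigma - λI) = λ² - trace · λ + det = 0.
  trace = 17 + 2 = 19, det = 17·2 - (-1)² = 33.
Step 2 — discriminant:
  Δ = trace² - 4·det = 361 - 132 = 229.
Step 3 — eigenvalues:
  λ = (trace ± √Δ)/2 = (19 ± 15.1327)/2,
  λ_1 = 17.0664,  λ_2 = 1.9336.

Step 4 — unit eigenvector for λ_1: solve (Sigma - λ_1 I)v = 0. First row:
  (17 - 17.0664)·v_x + (-1)·v_y = 0, i.e. (-0.0664)·v_x + (-1)·v_y = 0,
  so v ∝ (b, λ_1 - a) = (-1, 0.0664); multiply by -1 so the first entry is positive: u = (1, -0.0664).
  ||u|| = √((1)² + (-0.0664)²) = √(1.0044) ≈ 1.0022,
  v_1 = u/||u|| ≈ (0.9978, -0.0662) (||v_1|| = 1).

λ_1 = 17.0664,  λ_2 = 1.9336;  v_1 ≈ (0.9978, -0.0662)


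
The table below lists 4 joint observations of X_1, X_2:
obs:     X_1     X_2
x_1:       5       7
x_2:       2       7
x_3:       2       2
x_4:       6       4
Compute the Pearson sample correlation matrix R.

Step 1 — column means:
  mean(X_1) = (5 + 2 + 2 + 6) / 4 = 15/4 = 3.75
  mean(X_2) = (7 + 7 + 2 + 4) / 4 = 20/4 = 5

Step 2 — sample variances and covariances s[i,j] = (1/(n-1)) · Σ_k (x_{k,i} - mean_i) · (x_{k,j} - mean_j), with n-1 = 3:
  s[X_1,X_1] = ((1.25)·(1.25) + (-1.75)·(-1.75) + (-1.75)·(-1.75) + (2.25)·(2.25)) / 3 = 12.75/3 = 4.25
  s[X_1,X_2] = ((1.25)·(2) + (-1.75)·(2) + (-1.75)·(-3) + (2.25)·(-1)) / 3 = 2/3 = 0.6667
  s[X_2,X_2] = ((2)·(2) + (2)·(2) + (-3)·(-3) + (-1)·(-1)) / 3 = 18/3 = 6
  Sample standard deviations s_i = √(s[i,i]):
  s(X_1) = √(4.25) = 2.0616
  s(X_2) = √(6) = 2.4495

Step 3 — r_{ij} = s_{ij} / (s_i · s_j):
  r[X_1,X_1] = 1 (diagonal).
  r[X_1,X_2] = 0.6667 / (2.0616 · 2.4495) = 0.6667 / 5.0498 = 0.132
  r[X_2,X_2] = 1 (diagonal).

R is symmetric with unit diagonal. Assembling:

R = [[1, 0.132],
 [0.132, 1]]


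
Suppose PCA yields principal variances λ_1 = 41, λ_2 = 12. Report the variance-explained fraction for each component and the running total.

Step 1 — total variance = trace(Sigma) = Σ λ_i = 41 + 12 = 53.

Step 2 — fraction explained by component i = λ_i / Σ λ:
  PC1: 41/53 = 0.7736
  PC2: 12/53 = 0.2264

Step 3 — cumulative fraction after k components = (λ_1 + ... + λ_k) / Σ λ:
  k = 1: 41/53 = 0.7736
  k = 2: (41 + 12)/53 = 53/53 = 1

Summary (fraction, with percent):

explained: PC1 0.7736 (77.36%), PC2 0.2264 (22.64%);  cumulative: 0.7736, 1


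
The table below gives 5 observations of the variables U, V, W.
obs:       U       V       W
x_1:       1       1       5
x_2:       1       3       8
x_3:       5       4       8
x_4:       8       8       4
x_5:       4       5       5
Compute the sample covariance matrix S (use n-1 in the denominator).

Step 1 — column means:
  mean(U) = (1 + 1 + 5 + 8 + 4) / 5 = 19/5 = 3.8
  mean(V) = (1 + 3 + 4 + 8 + 5) / 5 = 21/5 = 4.2
  mean(W) = (5 + 8 + 8 + 4 + 5) / 5 = 30/5 = 6

Step 2 — sample covariance S[i,j] = (1/(n-1)) · Σ_k (x_{k,i} - mean_i) · (x_{k,j} - mean_j), with n-1 = 4.
  S[U,U] = ((-2.8)·(-2.8) + (-2.8)·(-2.8) + (1.2)·(1.2) + (4.2)·(4.2) + (0.2)·(0.2)) / 4 = 34.8/4 = 8.7
  S[U,V] = ((-2.8)·(-3.2) + (-2.8)·(-1.2) + (1.2)·(-0.2) + (4.2)·(3.8) + (0.2)·(0.8)) / 4 = 28.2/4 = 7.05
  S[U,W] = ((-2.8)·(-1) + (-2.8)·(2) + (1.2)·(2) + (4.2)·(-2) + (0.2)·(-1)) / 4 = -9/4 = -2.25
  S[V,V] = ((-3.2)·(-3.2) + (-1.2)·(-1.2) + (-0.2)·(-0.2) + (3.8)·(3.8) + (0.8)·(0.8)) / 4 = 26.8/4 = 6.7
  S[V,W] = ((-3.2)·(-1) + (-1.2)·(2) + (-0.2)·(2) + (3.8)·(-2) + (0.8)·(-1)) / 4 = -8/4 = -2
  S[W,W] = ((-1)·(-1) + (2)·(2) + (2)·(2) + (-2)·(-2) + (-1)·(-1)) / 4 = 14/4 = 3.5

S is symmetric (S[j,i] = S[i,j]). Assembling:

S = [[8.7, 7.05, -2.25],
 [7.05, 6.7, -2],
 [-2.25, -2, 3.5]]


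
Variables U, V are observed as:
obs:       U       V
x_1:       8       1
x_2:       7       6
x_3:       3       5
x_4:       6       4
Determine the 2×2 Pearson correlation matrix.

Step 1 — column means:
  mean(U) = (8 + 7 + 3 + 6) / 4 = 24/4 = 6
  mean(V) = (1 + 6 + 5 + 4) / 4 = 16/4 = 4

Step 2 — sample variances and covariances s[i,j] = (1/(n-1)) · Σ_k (x_{k,i} - mean_i) · (x_{k,j} - mean_j), with n-1 = 3:
  s[U,U] = ((2)·(2) + (1)·(1) + (-3)·(-3) + (0)·(0)) / 3 = 14/3 = 4.6667
  s[U,V] = ((2)·(-3) + (1)·(2) + (-3)·(1) + (0)·(0)) / 3 = -7/3 = -2.3333
  s[V,V] = ((-3)·(-3) + (2)·(2) + (1)·(1) + (0)·(0)) / 3 = 14/3 = 4.6667
  Sample standard deviations s_i = √(s[i,i]):
  s(U) = √(4.6667) = 2.1602
  s(V) = √(4.6667) = 2.1602

Step 3 — r_{ij} = s_{ij} / (s_i · s_j):
  r[U,U] = 1 (diagonal).
  r[U,V] = -2.3333 / (2.1602 · 2.1602) = -2.3333 / 4.6667 = -0.5
  r[V,V] = 1 (diagonal).

R is symmetric with unit diagonal. Assembling:

R = [[1, -0.5],
 [-0.5, 1]]


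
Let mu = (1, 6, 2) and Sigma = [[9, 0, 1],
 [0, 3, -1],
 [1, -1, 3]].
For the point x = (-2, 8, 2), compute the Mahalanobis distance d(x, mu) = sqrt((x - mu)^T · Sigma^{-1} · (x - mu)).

Step 1 — centre the observation: (x - mu) = (-3, 2, 0).

Step 2 — invert Sigma (cofactor / det for 3×3, or solve directly):
  Sigma^{-1} = [[0.1159, -0.0145, -0.0435],
 [-0.0145, 0.3768, 0.1304],
 [-0.0435, 0.1304, 0.3913]].

Step 3 — form the quadratic (x - mu)^T · Sigma^{-1} · (x - mu):
  Sigma^{-1} · (x - mu) = (-0.3768, 0.7971, 0.3913).
  (x - mu)^T · [Sigma^{-1} · (x - mu)] = (-3)·(-0.3768) + (2)·(0.7971) + (0)·(0.3913) = 2.7246.

Step 4 — take square root: d = √(2.7246) ≈ 1.6506.

d(x, mu) = √(2.7246) ≈ 1.6506


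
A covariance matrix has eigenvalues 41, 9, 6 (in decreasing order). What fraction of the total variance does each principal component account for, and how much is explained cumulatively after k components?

Step 1 — total variance = trace(Sigma) = Σ λ_i = 41 + 9 + 6 = 56.

Step 2 — fraction explained by component i = λ_i / Σ λ:
  PC1: 41/56 = 0.7321
  PC2: 9/56 = 0.1607
  PC3: 6/56 = 0.1071

Step 3 — cumulative fraction after k components = (λ_1 + ... + λ_k) / Σ λ:
  k = 1: 41/56 = 0.7321
  k = 2: (41 + 9)/56 = 50/56 = 0.8929
  k = 3: (41 + 9 + 6)/56 = 56/56 = 1

Summary (fraction, with percent):

explained: PC1 0.7321 (73.21%), PC2 0.1607 (16.07%), PC3 0.1071 (10.71%);  cumulative: 0.7321, 0.8929, 1


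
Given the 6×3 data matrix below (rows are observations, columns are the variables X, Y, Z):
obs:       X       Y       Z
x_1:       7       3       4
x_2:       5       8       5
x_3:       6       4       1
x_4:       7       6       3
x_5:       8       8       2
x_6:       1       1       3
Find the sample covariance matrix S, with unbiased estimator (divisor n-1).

Step 1 — column means:
  mean(X) = (7 + 5 + 6 + 7 + 8 + 1) / 6 = 34/6 = 5.6667
  mean(Y) = (3 + 8 + 4 + 6 + 8 + 1) / 6 = 30/6 = 5
  mean(Z) = (4 + 5 + 1 + 3 + 2 + 3) / 6 = 18/6 = 3

Step 2 — sample covariance S[i,j] = (1/(n-1)) · Σ_k (x_{k,i} - mean_i) · (x_{k,j} - mean_j), with n-1 = 5.
  S[X,X] = ((1.3333)·(1.3333) + (-0.6667)·(-0.6667) + (0.3333)·(0.3333) + (1.3333)·(1.3333) + (2.3333)·(2.3333) + (-4.6667)·(-4.6667)) / 5 = 31.3333/5 = 6.2667
  S[X,Y] = ((1.3333)·(-2) + (-0.6667)·(3) + (0.3333)·(-1) + (1.3333)·(1) + (2.3333)·(3) + (-4.6667)·(-4)) / 5 = 22/5 = 4.4
  S[X,Z] = ((1.3333)·(1) + (-0.6667)·(2) + (0.3333)·(-2) + (1.3333)·(0) + (2.3333)·(-1) + (-4.6667)·(0)) / 5 = -3/5 = -0.6
  S[Y,Y] = ((-2)·(-2) + (3)·(3) + (-1)·(-1) + (1)·(1) + (3)·(3) + (-4)·(-4)) / 5 = 40/5 = 8
  S[Y,Z] = ((-2)·(1) + (3)·(2) + (-1)·(-2) + (1)·(0) + (3)·(-1) + (-4)·(0)) / 5 = 3/5 = 0.6
  S[Z,Z] = ((1)·(1) + (2)·(2) + (-2)·(-2) + (0)·(0) + (-1)·(-1) + (0)·(0)) / 5 = 10/5 = 2

S is symmetric (S[j,i] = S[i,j]). Assembling:

S = [[6.2667, 4.4, -0.6],
 [4.4, 8, 0.6],
 [-0.6, 0.6, 2]]


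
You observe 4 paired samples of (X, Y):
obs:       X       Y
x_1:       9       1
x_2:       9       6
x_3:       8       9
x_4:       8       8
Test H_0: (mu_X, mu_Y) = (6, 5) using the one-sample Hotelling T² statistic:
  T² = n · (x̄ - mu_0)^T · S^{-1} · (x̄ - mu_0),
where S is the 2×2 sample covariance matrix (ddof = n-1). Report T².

Step 1 — sample mean vector:
  mean(X) = (9 + 9 + 8 + 8) / 4 = 34/4 = 8.5
  mean(Y) = (1 + 6 + 9 + 8) / 4 = 24/4 = 6
  x̄ = (8.5, 6),  deviation x̄ - mu_0 = (8.5, 6) - (6, 5) = (2.5, 1).

Step 2 — sample covariance matrix, S[i,j] = (1/(n-1)) · Σ_k (x_{k,i} - mean_i) · (x_{k,j} - mean_j), divisor n-1 = 3:
  S[X,X] = ((0.5)·(0.5) + (0.5)·(0.5) + (-0.5)·(-0.5) + (-0.5)·(-0.5)) / 3 = 1/3 = 0.3333
  S[X,Y] = ((0.5)·(-5) + (0.5)·(0) + (-0.5)·(3) + (-0.5)·(2)) / 3 = -5/3 = -1.6667
  S[Y,Y] = ((-5)·(-5) + (0)·(0) + (3)·(3) + (2)·(2)) / 3 = 38/3 = 12.6667
  S = [[0.3333, -1.6667],
 [-1.6667, 12.6667]].

Step 3 — invert S. det(S) = 0.3333·12.6667 - (-1.6667)² = 1.4444.
  S^{-1} = (1/det) · [[d, -b], [-b, a]] = [[8.7692, 1.1538],
 [1.1538, 0.2308]].

Step 4 — quadratic form (x̄ - mu_0)^T · S^{-1} · (x̄ - mu_0):
  S^{-1} · (x̄ - mu_0) = (23.0769, 3.1154),
  (x̄ - mu_0)^T · [...] = (2.5)·(23.0769) + (1)·(3.1154) = 60.8077.

Step 5 — scale by n: T² = 4 · 60.8077 = 243.2308.

T² ≈ 243.2308


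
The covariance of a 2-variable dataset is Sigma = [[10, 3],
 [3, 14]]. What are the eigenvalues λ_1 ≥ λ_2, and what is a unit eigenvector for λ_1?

Step 1 — characteristic polynomial of 2×2 Sigma:
  det(Sigma - λI) = λ² - trace · λ + det = 0.
  trace = 10 + 14 = 24, det = 10·14 - (3)² = 131.
Step 2 — discriminant:
  Δ = trace² - 4·det = 576 - 524 = 52.
Step 3 — eigenvalues:
  λ = (trace ± √Δ)/2 = (24 ± 7.2111)/2,
  λ_1 = 15.6056,  λ_2 = 8.3944.

Step 4 — unit eigenvector for λ_1: solve (Sigma - λ_1 I)v = 0. First row:
  (10 - 15.6056)·v_x + (3)·v_y = 0, i.e. (-5.6056)·v_x + (3)·v_y = 0,
  so v ∝ (b, λ_1 - a) = (3, 5.6056) = u.
  ||u|| = √((3)² + (5.6056)²) = √(40.4222) ≈ 6.3578,
  v_1 = u/||u|| ≈ (0.4719, 0.8817) (||v_1|| = 1).

λ_1 = 15.6056,  λ_2 = 8.3944;  v_1 ≈ (0.4719, 0.8817)


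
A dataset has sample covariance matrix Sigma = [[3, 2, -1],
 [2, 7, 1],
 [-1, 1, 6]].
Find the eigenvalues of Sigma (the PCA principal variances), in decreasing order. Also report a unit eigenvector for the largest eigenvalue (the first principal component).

Step 1 — characteristic polynomial p(λ) = det(λI - Sigma) = λ³ - tr·λ² + c_1·λ - det, where tr = trace, c_1 = sum of the principal 2×2 minors, det = det(Sigma):
  tr = 3 + 7 + 6 = 16,
  c_1 = (3·7 - (2)²) + (3·6 - (-1)²) + (7·6 - (1)²) = 17 + 17 + 41 = 75,
  det = 3·(7·6 - (1)²) - (2)·((2)·6 - (1)·(-1)) + (-1)·((2)·(1) - 7·(-1)) = 3·(41) - (2)·(13) + (-1)·(9) = 88.
  So p(λ) = λ³ - 16λ² + 75λ - 88.
Step 2 — look for an integer root (rational root theorem: any rational root is an integer divisor of 88). Testing λ = 8:
  p(8) = 512 - 1024 + 600 - 88 = 0  ✓
  Dividing out (λ - 8): p(λ) = (λ - 8)(λ² - 8λ + 11).
Step 3 — remaining eigenvalues from the quadratic λ² - 8λ + 11 = 0:
  Δ = 8² - 4·11 = 64 - 44 = 20,  λ = (8 ± √20)/2 = (8 ± 4.4721)/2 ≈ 6.2361 or 1.7639.
  Sorted: λ_1 = 8,  λ_2 = 6.2361,  λ_3 = 1.7639  (check: sum = 16 = tr ✓).

Step 4 — unit eigenvector for λ_1 = 8: v spans the null space of (Sigma - λ_1 I), whose rows are
  r_1 = (-5, 2, -1),  r_2 = (2, -1, 1),  r_3 = (-1, 1, -2).
  v is orthogonal to every row, so take v ∝ r_1 × r_2 = ((2)·(1) - (-1)·(-1), (-1)·(2) - (-5)·(1), (-5)·(-1) - (2)·(2)) = (1, 3, 1).
  Let u = (1, 3, 1).
  ||u|| = √((1)² + (3)² + (1)²) = √(11) ≈ 3.3166,  v_1 = u/||u|| ≈ (0.3015, 0.9045, 0.3015) (||v_1|| = 1).

λ_1 = 8,  λ_2 = 6.2361,  λ_3 = 1.7639;  v_1 ≈ (0.3015, 0.9045, 0.3015)


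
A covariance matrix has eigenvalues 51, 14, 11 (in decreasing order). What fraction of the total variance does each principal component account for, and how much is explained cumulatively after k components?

Step 1 — total variance = trace(Sigma) = Σ λ_i = 51 + 14 + 11 = 76.

Step 2 — fraction explained by component i = λ_i / Σ λ:
  PC1: 51/76 = 0.6711
  PC2: 14/76 = 0.1842
  PC3: 11/76 = 0.1447

Step 3 — cumulative fraction after k components = (λ_1 + ... + λ_k) / Σ λ:
  k = 1: 51/76 = 0.6711
  k = 2: (51 + 14)/76 = 65/76 = 0.8553
  k = 3: (51 + 14 + 11)/76 = 76/76 = 1

Summary (fraction, with percent):

explained: PC1 0.6711 (67.11%), PC2 0.1842 (18.42%), PC3 0.1447 (14.47%);  cumulative: 0.6711, 0.8553, 1


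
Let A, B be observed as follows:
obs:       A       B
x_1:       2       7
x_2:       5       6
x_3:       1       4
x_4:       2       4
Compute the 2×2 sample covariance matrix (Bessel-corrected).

Step 1 — column means:
  mean(A) = (2 + 5 + 1 + 2) / 4 = 10/4 = 2.5
  mean(B) = (7 + 6 + 4 + 4) / 4 = 21/4 = 5.25

Step 2 — sample covariance S[i,j] = (1/(n-1)) · Σ_k (x_{k,i} - mean_i) · (x_{k,j} - mean_j), with n-1 = 3.
  S[A,A] = ((-0.5)·(-0.5) + (2.5)·(2.5) + (-1.5)·(-1.5) + (-0.5)·(-0.5)) / 3 = 9/3 = 3
  S[A,B] = ((-0.5)·(1.75) + (2.5)·(0.75) + (-1.5)·(-1.25) + (-0.5)·(-1.25)) / 3 = 3.5/3 = 1.1667
  S[B,B] = ((1.75)·(1.75) + (0.75)·(0.75) + (-1.25)·(-1.25) + (-1.25)·(-1.25)) / 3 = 6.75/3 = 2.25

S is symmetric (S[j,i] = S[i,j]). Assembling:

S = [[3, 1.1667],
 [1.1667, 2.25]]


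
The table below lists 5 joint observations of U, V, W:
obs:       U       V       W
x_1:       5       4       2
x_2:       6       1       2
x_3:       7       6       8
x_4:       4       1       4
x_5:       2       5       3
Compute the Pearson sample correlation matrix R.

Step 1 — column means:
  mean(U) = (5 + 6 + 7 + 4 + 2) / 5 = 24/5 = 4.8
  mean(V) = (4 + 1 + 6 + 1 + 5) / 5 = 17/5 = 3.4
  mean(W) = (2 + 2 + 8 + 4 + 3) / 5 = 19/5 = 3.8

Step 2 — sample variances and covariances s[i,j] = (1/(n-1)) · Σ_k (x_{k,i} - mean_i) · (x_{k,j} - mean_j), with n-1 = 4:
  s[U,U] = ((0.2)·(0.2) + (1.2)·(1.2) + (2.2)·(2.2) + (-0.8)·(-0.8) + (-2.8)·(-2.8)) / 4 = 14.8/4 = 3.7
  s[U,V] = ((0.2)·(0.6) + (1.2)·(-2.4) + (2.2)·(2.6) + (-0.8)·(-2.4) + (-2.8)·(1.6)) / 4 = 0.4/4 = 0.1
  s[U,W] = ((0.2)·(-1.8) + (1.2)·(-1.8) + (2.2)·(4.2) + (-0.8)·(0.2) + (-2.8)·(-0.8)) / 4 = 8.8/4 = 2.2
  s[V,V] = ((0.6)·(0.6) + (-2.4)·(-2.4) + (2.6)·(2.6) + (-2.4)·(-2.4) + (1.6)·(1.6)) / 4 = 21.2/4 = 5.3
  s[V,W] = ((0.6)·(-1.8) + (-2.4)·(-1.8) + (2.6)·(4.2) + (-2.4)·(0.2) + (1.6)·(-0.8)) / 4 = 12.4/4 = 3.1
  s[W,W] = ((-1.8)·(-1.8) + (-1.8)·(-1.8) + (4.2)·(4.2) + (0.2)·(0.2) + (-0.8)·(-0.8)) / 4 = 24.8/4 = 6.2
  Sample standard deviations s_i = √(s[i,i]):
  s(U) = √(3.7) = 1.9235
  s(V) = √(5.3) = 2.3022
  s(W) = √(6.2) = 2.49

Step 3 — r_{ij} = s_{ij} / (s_i · s_j):
  r[U,U] = 1 (diagonal).
  r[U,V] = 0.1 / (1.9235 · 2.3022) = 0.1 / 4.4283 = 0.0226
  r[U,W] = 2.2 / (1.9235 · 2.49) = 2.2 / 4.7896 = 0.4593
  r[V,V] = 1 (diagonal).
  r[V,W] = 3.1 / (2.3022 · 2.49) = 3.1 / 5.7324 = 0.5408
  r[W,W] = 1 (diagonal).

R is symmetric with unit diagonal. Assembling:

R = [[1, 0.0226, 0.4593],
 [0.0226, 1, 0.5408],
 [0.4593, 0.5408, 1]]


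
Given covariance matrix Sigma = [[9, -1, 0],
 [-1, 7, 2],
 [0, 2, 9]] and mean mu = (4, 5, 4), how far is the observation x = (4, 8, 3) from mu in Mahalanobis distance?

Step 1 — centre the observation: (x - mu) = (0, 3, -1).

Step 2 — invert Sigma (cofactor / det for 3×3, or solve directly):
  Sigma^{-1} = [[0.113, 0.0172, -0.0038],
 [0.0172, 0.1552, -0.0345],
 [-0.0038, -0.0345, 0.1188]].

Step 3 — form the quadratic (x - mu)^T · Sigma^{-1} · (x - mu):
  Sigma^{-1} · (x - mu) = (0.0556, 0.5, -0.2222).
  (x - mu)^T · [Sigma^{-1} · (x - mu)] = (0)·(0.0556) + (3)·(0.5) + (-1)·(-0.2222) = 1.7222.

Step 4 — take square root: d = √(1.7222) ≈ 1.3123.

d(x, mu) = √(1.7222) ≈ 1.3123


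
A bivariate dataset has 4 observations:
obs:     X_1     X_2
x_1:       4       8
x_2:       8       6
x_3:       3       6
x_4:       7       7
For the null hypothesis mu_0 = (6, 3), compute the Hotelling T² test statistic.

Step 1 — sample mean vector:
  mean(X_1) = (4 + 8 + 3 + 7) / 4 = 22/4 = 5.5
  mean(X_2) = (8 + 6 + 6 + 7) / 4 = 27/4 = 6.75
  x̄ = (5.5, 6.75),  deviation x̄ - mu_0 = (5.5, 6.75) - (6, 3) = (-0.5, 3.75).

Step 2 — sample covariance matrix, S[i,j] = (1/(n-1)) · Σ_k (x_{k,i} - mean_i) · (x_{k,j} - mean_j), divisor n-1 = 3:
  S[X_1,X_1] = ((-1.5)·(-1.5) + (2.5)·(2.5) + (-2.5)·(-2.5) + (1.5)·(1.5)) / 3 = 17/3 = 5.6667
  S[X_1,X_2] = ((-1.5)·(1.25) + (2.5)·(-0.75) + (-2.5)·(-0.75) + (1.5)·(0.25)) / 3 = -1.5/3 = -0.5
  S[X_2,X_2] = ((1.25)·(1.25) + (-0.75)·(-0.75) + (-0.75)·(-0.75) + (0.25)·(0.25)) / 3 = 2.75/3 = 0.9167
  S = [[5.6667, -0.5],
 [-0.5, 0.9167]].

Step 3 — invert S. det(S) = 5.6667·0.9167 - (-0.5)² = 4.9444.
  S^{-1} = (1/det) · [[d, -b], [-b, a]] = [[0.1854, 0.1011],
 [0.1011, 1.1461]].

Step 4 — quadratic form (x̄ - mu_0)^T · S^{-1} · (x̄ - mu_0):
  S^{-1} · (x̄ - mu_0) = (0.2865, 4.2472),
  (x̄ - mu_0)^T · [...] = (-0.5)·(0.2865) + (3.75)·(4.2472) = 15.7837.

Step 5 — scale by n: T² = 4 · 15.7837 = 63.1348.

T² ≈ 63.1348


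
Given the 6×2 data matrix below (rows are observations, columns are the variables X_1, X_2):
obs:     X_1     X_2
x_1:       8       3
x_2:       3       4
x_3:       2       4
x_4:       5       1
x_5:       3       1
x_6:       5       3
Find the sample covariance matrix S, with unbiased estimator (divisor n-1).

Step 1 — column means:
  mean(X_1) = (8 + 3 + 2 + 5 + 3 + 5) / 6 = 26/6 = 4.3333
  mean(X_2) = (3 + 4 + 4 + 1 + 1 + 3) / 6 = 16/6 = 2.6667

Step 2 — sample covariance S[i,j] = (1/(n-1)) · Σ_k (x_{k,i} - mean_i) · (x_{k,j} - mean_j), with n-1 = 5.
  S[X_1,X_1] = ((3.6667)·(3.6667) + (-1.3333)·(-1.3333) + (-2.3333)·(-2.3333) + (0.6667)·(0.6667) + (-1.3333)·(-1.3333) + (0.6667)·(0.6667)) / 5 = 23.3333/5 = 4.6667
  S[X_1,X_2] = ((3.6667)·(0.3333) + (-1.3333)·(1.3333) + (-2.3333)·(1.3333) + (0.6667)·(-1.6667) + (-1.3333)·(-1.6667) + (0.6667)·(0.3333)) / 5 = -2.3333/5 = -0.4667
  S[X_2,X_2] = ((0.3333)·(0.3333) + (1.3333)·(1.3333) + (1.3333)·(1.3333) + (-1.6667)·(-1.6667) + (-1.6667)·(-1.6667) + (0.3333)·(0.3333)) / 5 = 9.3333/5 = 1.8667

S is symmetric (S[j,i] = S[i,j]). Assembling:

S = [[4.6667, -0.4667],
 [-0.4667, 1.8667]]


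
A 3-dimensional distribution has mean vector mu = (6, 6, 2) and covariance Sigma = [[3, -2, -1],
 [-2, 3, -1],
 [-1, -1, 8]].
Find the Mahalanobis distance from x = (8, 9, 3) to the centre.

Step 1 — centre the observation: (x - mu) = (2, 3, 1).

Step 2 — invert Sigma (cofactor / det for 3×3, or solve directly):
  Sigma^{-1} = [[0.7667, 0.5667, 0.1667],
 [0.5667, 0.7667, 0.1667],
 [0.1667, 0.1667, 0.1667]].

Step 3 — form the quadratic (x - mu)^T · Sigma^{-1} · (x - mu):
  Sigma^{-1} · (x - mu) = (3.4, 3.6, 1).
  (x - mu)^T · [Sigma^{-1} · (x - mu)] = (2)·(3.4) + (3)·(3.6) + (1)·(1) = 18.6.

Step 4 — take square root: d = √(18.6) ≈ 4.3128.

d(x, mu) = √(18.6) ≈ 4.3128


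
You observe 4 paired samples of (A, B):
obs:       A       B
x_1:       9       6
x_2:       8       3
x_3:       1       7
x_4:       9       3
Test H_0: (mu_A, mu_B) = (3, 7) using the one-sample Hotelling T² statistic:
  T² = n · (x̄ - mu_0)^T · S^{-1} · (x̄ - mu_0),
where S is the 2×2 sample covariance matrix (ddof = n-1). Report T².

Step 1 — sample mean vector:
  mean(A) = (9 + 8 + 1 + 9) / 4 = 27/4 = 6.75
  mean(B) = (6 + 3 + 7 + 3) / 4 = 19/4 = 4.75
  x̄ = (6.75, 4.75),  deviation x̄ - mu_0 = (6.75, 4.75) - (3, 7) = (3.75, -2.25).

Step 2 — sample covariance matrix, S[i,j] = (1/(n-1)) · Σ_k (x_{k,i} - mean_i) · (x_{k,j} - mean_j), divisor n-1 = 3:
  S[A,A] = ((2.25)·(2.25) + (1.25)·(1.25) + (-5.75)·(-5.75) + (2.25)·(2.25)) / 3 = 44.75/3 = 14.9167
  S[A,B] = ((2.25)·(1.25) + (1.25)·(-1.75) + (-5.75)·(2.25) + (2.25)·(-1.75)) / 3 = -16.25/3 = -5.4167
  S[B,B] = ((1.25)·(1.25) + (-1.75)·(-1.75) + (2.25)·(2.25) + (-1.75)·(-1.75)) / 3 = 12.75/3 = 4.25
  S = [[14.9167, -5.4167],
 [-5.4167, 4.25]].

Step 3 — invert S. det(S) = 14.9167·4.25 - (-5.4167)² = 34.0556.
  S^{-1} = (1/det) · [[d, -b], [-b, a]] = [[0.1248, 0.1591],
 [0.1591, 0.438]].

Step 4 — quadratic form (x̄ - mu_0)^T · S^{-1} · (x̄ - mu_0):
  S^{-1} · (x̄ - mu_0) = (0.1101, -0.3891),
  (x̄ - mu_0)^T · [...] = (3.75)·(0.1101) + (-2.25)·(-0.3891) = 1.2883.

Step 5 — scale by n: T² = 4 · 1.2883 = 5.1533.

T² ≈ 5.1533


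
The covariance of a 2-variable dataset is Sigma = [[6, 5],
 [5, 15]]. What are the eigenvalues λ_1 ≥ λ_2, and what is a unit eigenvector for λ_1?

Step 1 — characteristic polynomial of 2×2 Sigma:
  det(Sigma - λI) = λ² - trace · λ + det = 0.
  trace = 6 + 15 = 21, det = 6·15 - (5)² = 65.
Step 2 — discriminant:
  Δ = trace² - 4·det = 441 - 260 = 181.
Step 3 — eigenvalues:
  λ = (trace ± √Δ)/2 = (21 ± 13.4536)/2,
  λ_1 = 17.2268,  λ_2 = 3.7732.

Step 4 — unit eigenvector for λ_1: solve (Sigma - λ_1 I)v = 0. First row:
  (6 - 17.2268)·v_x + (5)·v_y = 0, i.e. (-11.2268)·v_x + (5)·v_y = 0,
  so v ∝ (b, λ_1 - a) = (5, 11.2268) = u.
  ||u|| = √((5)² + (11.2268)²) = √(151.0413) ≈ 12.2899,
  v_1 = u/||u|| ≈ (0.4068, 0.9135) (||v_1|| = 1).

λ_1 = 17.2268,  λ_2 = 3.7732;  v_1 ≈ (0.4068, 0.9135)


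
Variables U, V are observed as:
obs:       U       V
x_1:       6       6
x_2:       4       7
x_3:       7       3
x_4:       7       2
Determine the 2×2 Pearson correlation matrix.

Step 1 — column means:
  mean(U) = (6 + 4 + 7 + 7) / 4 = 24/4 = 6
  mean(V) = (6 + 7 + 3 + 2) / 4 = 18/4 = 4.5

Step 2 — sample variances and covariances s[i,j] = (1/(n-1)) · Σ_k (x_{k,i} - mean_i) · (x_{k,j} - mean_j), with n-1 = 3:
  s[U,U] = ((0)·(0) + (-2)·(-2) + (1)·(1) + (1)·(1)) / 3 = 6/3 = 2
  s[U,V] = ((0)·(1.5) + (-2)·(2.5) + (1)·(-1.5) + (1)·(-2.5)) / 3 = -9/3 = -3
  s[V,V] = ((1.5)·(1.5) + (2.5)·(2.5) + (-1.5)·(-1.5) + (-2.5)·(-2.5)) / 3 = 17/3 = 5.6667
  Sample standard deviations s_i = √(s[i,i]):
  s(U) = √(2) = 1.4142
  s(V) = √(5.6667) = 2.3805

Step 3 — r_{ij} = s_{ij} / (s_i · s_j):
  r[U,U] = 1 (diagonal).
  r[U,V] = -3 / (1.4142 · 2.3805) = -3 / 3.3665 = -0.8911
  r[V,V] = 1 (diagonal).

R is symmetric with unit diagonal. Assembling:

R = [[1, -0.8911],
 [-0.8911, 1]]


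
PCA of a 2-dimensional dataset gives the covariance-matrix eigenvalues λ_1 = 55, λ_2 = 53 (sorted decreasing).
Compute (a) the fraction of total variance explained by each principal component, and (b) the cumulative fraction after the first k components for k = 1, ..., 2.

Step 1 — total variance = trace(Sigma) = Σ λ_i = 55 + 53 = 108.

Step 2 — fraction explained by component i = λ_i / Σ λ:
  PC1: 55/108 = 0.5093
  PC2: 53/108 = 0.4907

Step 3 — cumulative fraction after k components = (λ_1 + ... + λ_k) / Σ λ:
  k = 1: 55/108 = 0.5093
  k = 2: (55 + 53)/108 = 108/108 = 1

Summary (fraction, with percent):

explained: PC1 0.5093 (50.93%), PC2 0.4907 (49.07%);  cumulative: 0.5093, 1


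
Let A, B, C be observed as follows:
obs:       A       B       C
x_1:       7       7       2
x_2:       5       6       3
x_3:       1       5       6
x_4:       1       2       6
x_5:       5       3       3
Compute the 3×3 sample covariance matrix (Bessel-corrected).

Step 1 — column means:
  mean(A) = (7 + 5 + 1 + 1 + 5) / 5 = 19/5 = 3.8
  mean(B) = (7 + 6 + 5 + 2 + 3) / 5 = 23/5 = 4.6
  mean(C) = (2 + 3 + 6 + 6 + 3) / 5 = 20/5 = 4

Step 2 — sample covariance S[i,j] = (1/(n-1)) · Σ_k (x_{k,i} - mean_i) · (x_{k,j} - mean_j), with n-1 = 4.
  S[A,A] = ((3.2)·(3.2) + (1.2)·(1.2) + (-2.8)·(-2.8) + (-2.8)·(-2.8) + (1.2)·(1.2)) / 4 = 28.8/4 = 7.2
  S[A,B] = ((3.2)·(2.4) + (1.2)·(1.4) + (-2.8)·(0.4) + (-2.8)·(-2.6) + (1.2)·(-1.6)) / 4 = 13.6/4 = 3.4
  S[A,C] = ((3.2)·(-2) + (1.2)·(-1) + (-2.8)·(2) + (-2.8)·(2) + (1.2)·(-1)) / 4 = -20/4 = -5
  S[B,B] = ((2.4)·(2.4) + (1.4)·(1.4) + (0.4)·(0.4) + (-2.6)·(-2.6) + (-1.6)·(-1.6)) / 4 = 17.2/4 = 4.3
  S[B,C] = ((2.4)·(-2) + (1.4)·(-1) + (0.4)·(2) + (-2.6)·(2) + (-1.6)·(-1)) / 4 = -9/4 = -2.25
  S[C,C] = ((-2)·(-2) + (-1)·(-1) + (2)·(2) + (2)·(2) + (-1)·(-1)) / 4 = 14/4 = 3.5

S is symmetric (S[j,i] = S[i,j]). Assembling:

S = [[7.2, 3.4, -5],
 [3.4, 4.3, -2.25],
 [-5, -2.25, 3.5]]


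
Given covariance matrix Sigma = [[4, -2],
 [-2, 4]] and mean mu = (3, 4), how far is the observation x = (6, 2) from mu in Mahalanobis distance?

Step 1 — centre the observation: (x - mu) = (3, -2).

Step 2 — invert Sigma. det(Sigma) = 4·4 - (-2)² = 12.
  Sigma^{-1} = (1/det) · [[d, -b], [-b, a]] = [[0.3333, 0.1667],
 [0.1667, 0.3333]].

Step 3 — form the quadratic (x - mu)^T · Sigma^{-1} · (x - mu):
  Sigma^{-1} · (x - mu) = (0.6667, -0.1667).
  (x - mu)^T · [Sigma^{-1} · (x - mu)] = (3)·(0.6667) + (-2)·(-0.1667) = 2.3333.

Step 4 — take square root: d = √(2.3333) ≈ 1.5275.

d(x, mu) = √(2.3333) ≈ 1.5275


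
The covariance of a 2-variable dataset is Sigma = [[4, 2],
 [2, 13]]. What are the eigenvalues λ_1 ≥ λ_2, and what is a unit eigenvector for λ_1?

Step 1 — characteristic polynomial of 2×2 Sigma:
  det(Sigma - λI) = λ² - trace · λ + det = 0.
  trace = 4 + 13 = 17, det = 4·13 - (2)² = 48.
Step 2 — discriminant:
  Δ = trace² - 4·det = 289 - 192 = 97.
Step 3 — eigenvalues:
  λ = (trace ± √Δ)/2 = (17 ± 9.8489)/2,
  λ_1 = 13.4244,  λ_2 = 3.5756.

Step 4 — unit eigenvector for λ_1: solve (Sigma - λ_1 I)v = 0. First row:
  (4 - 13.4244)·v_x + (2)·v_y = 0, i.e. (-9.4244)·v_x + (2)·v_y = 0,
  so v ∝ (b, λ_1 - a) = (2, 9.4244) = u.
  ||u|| = √((2)² + (9.4244)²) = √(92.8199) ≈ 9.6343,
  v_1 = u/||u|| ≈ (0.2076, 0.9782) (||v_1|| = 1).

λ_1 = 13.4244,  λ_2 = 3.5756;  v_1 ≈ (0.2076, 0.9782)


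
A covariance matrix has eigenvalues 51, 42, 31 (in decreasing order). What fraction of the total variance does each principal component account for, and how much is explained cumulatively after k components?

Step 1 — total variance = trace(Sigma) = Σ λ_i = 51 + 42 + 31 = 124.

Step 2 — fraction explained by component i = λ_i / Σ λ:
  PC1: 51/124 = 0.4113
  PC2: 42/124 = 0.3387
  PC3: 31/124 = 0.25

Step 3 — cumulative fraction after k components = (λ_1 + ... + λ_k) / Σ λ:
  k = 1: 51/124 = 0.4113
  k = 2: (51 + 42)/124 = 93/124 = 0.75
  k = 3: (51 + 42 + 31)/124 = 124/124 = 1

Summary (fraction, with percent):

explained: PC1 0.4113 (41.13%), PC2 0.3387 (33.87%), PC3 0.25 (25%);  cumulative: 0.4113, 0.75, 1


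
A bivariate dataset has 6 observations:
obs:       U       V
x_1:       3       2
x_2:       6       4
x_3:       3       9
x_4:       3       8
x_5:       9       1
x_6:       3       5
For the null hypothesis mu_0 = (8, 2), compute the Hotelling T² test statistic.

Step 1 — sample mean vector:
  mean(U) = (3 + 6 + 3 + 3 + 9 + 3) / 6 = 27/6 = 4.5
  mean(V) = (2 + 4 + 9 + 8 + 1 + 5) / 6 = 29/6 = 4.8333
  x̄ = (4.5, 4.8333),  deviation x̄ - mu_0 = (4.5, 4.8333) - (8, 2) = (-3.5, 2.8333).

Step 2 — sample covariance matrix, S[i,j] = (1/(n-1)) · Σ_k (x_{k,i} - mean_i) · (x_{k,j} - mean_j), divisor n-1 = 5:
  S[U,U] = ((-1.5)·(-1.5) + (1.5)·(1.5) + (-1.5)·(-1.5) + (-1.5)·(-1.5) + (4.5)·(4.5) + (-1.5)·(-1.5)) / 5 = 31.5/5 = 6.3
  S[U,V] = ((-1.5)·(-2.8333) + (1.5)·(-0.8333) + (-1.5)·(4.1667) + (-1.5)·(3.1667) + (4.5)·(-3.8333) + (-1.5)·(0.1667)) / 5 = -25.5/5 = -5.1
  S[V,V] = ((-2.8333)·(-2.8333) + (-0.8333)·(-0.8333) + (4.1667)·(4.1667) + (3.1667)·(3.1667) + (-3.8333)·(-3.8333) + (0.1667)·(0.1667)) / 5 = 50.8333/5 = 10.1667
  S = [[6.3, -5.1],
 [-5.1, 10.1667]].

Step 3 — invert S. det(S) = 6.3·10.1667 - (-5.1)² = 38.04.
  S^{-1} = (1/det) · [[d, -b], [-b, a]] = [[0.2673, 0.1341],
 [0.1341, 0.1656]].

Step 4 — quadratic form (x̄ - mu_0)^T · S^{-1} · (x̄ - mu_0):
  S^{-1} · (x̄ - mu_0) = (-0.5556, 0),
  (x̄ - mu_0)^T · [...] = (-3.5)·(-0.5556) + (2.8333)·(0) = 1.9444.

Step 5 — scale by n: T² = 6 · 1.9444 = 11.6667.

T² ≈ 11.6667


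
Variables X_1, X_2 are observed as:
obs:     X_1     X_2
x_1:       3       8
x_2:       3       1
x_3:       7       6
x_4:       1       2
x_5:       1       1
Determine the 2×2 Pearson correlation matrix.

Step 1 — column means:
  mean(X_1) = (3 + 3 + 7 + 1 + 1) / 5 = 15/5 = 3
  mean(X_2) = (8 + 1 + 6 + 2 + 1) / 5 = 18/5 = 3.6

Step 2 — sample variances and covariances s[i,j] = (1/(n-1)) · Σ_k (x_{k,i} - mean_i) · (x_{k,j} - mean_j), with n-1 = 4:
  s[X_1,X_1] = ((0)·(0) + (0)·(0) + (4)·(4) + (-2)·(-2) + (-2)·(-2)) / 4 = 24/4 = 6
  s[X_1,X_2] = ((0)·(4.4) + (0)·(-2.6) + (4)·(2.4) + (-2)·(-1.6) + (-2)·(-2.6)) / 4 = 18/4 = 4.5
  s[X_2,X_2] = ((4.4)·(4.4) + (-2.6)·(-2.6) + (2.4)·(2.4) + (-1.6)·(-1.6) + (-2.6)·(-2.6)) / 4 = 41.2/4 = 10.3
  Sample standard deviations s_i = √(s[i,i]):
  s(X_1) = √(6) = 2.4495
  s(X_2) = √(10.3) = 3.2094

Step 3 — r_{ij} = s_{ij} / (s_i · s_j):
  r[X_1,X_1] = 1 (diagonal).
  r[X_1,X_2] = 4.5 / (2.4495 · 3.2094) = 4.5 / 7.8613 = 0.5724
  r[X_2,X_2] = 1 (diagonal).

R is symmetric with unit diagonal. Assembling:

R = [[1, 0.5724],
 [0.5724, 1]]


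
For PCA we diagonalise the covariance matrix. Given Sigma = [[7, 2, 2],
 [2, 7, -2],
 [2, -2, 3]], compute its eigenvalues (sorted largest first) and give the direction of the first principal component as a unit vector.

Step 1 — characteristic polynomial p(λ) = det(λI - Sigma) = λ³ - tr·λ² + c_1·λ - det, where tr = trace, c_1 = sum of the principal 2×2 minors, det = det(Sigma):
  tr = 7 + 7 + 3 = 17,
  c_1 = (7·7 - (2)²) + (7·3 - (2)²) + (7·3 - (-2)²) = 45 + 17 + 17 = 79,
  det = 7·(7·3 - (-2)²) - (2)·((2)·3 - (-2)·(2)) + (2)·((2)·(-2) - 7·(2)) = 7·(17) - (2)·(10) + (2)·(-18) = 63.
  So p(λ) = λ³ - 17λ² + 79λ - 63.
Step 2 — look for an integer root (rational root theorem: any rational root is an integer divisor of 63). Testing λ = 1:
  p(1) = 1 - 17 + 79 - 63 = 0  ✓
  Dividing out (λ - 1): p(λ) = (λ - 1)(λ² - 16λ + 63).
Step 3 — remaining eigenvalues from the quadratic λ² - 16λ + 63 = 0:
  Δ = 16² - 4·63 = 256 - 252 = 4,  λ = (16 ± √4)/2 = (16 ± 2)/2 = 9 or 7.
  Sorted: λ_1 = 9,  λ_2 = 7,  λ_3 = 1  (check: sum = 17 = tr ✓).

Step 4 — unit eigenvector for λ_1 = 9: v spans the null space of (Sigma - λ_1 I), whose rows are
  r_1 = (-2, 2, 2),  r_2 = (2, -2, -2),  r_3 = (2, -2, -6).
  v is orthogonal to every row, so take v ∝ r_1 × r_3 = ((2)·(-6) - (2)·(-2), (2)·(2) - (-2)·(-6), (-2)·(-2) - (2)·(2)) = (-8, -8, 0).
  Rescale (divide by 8; multiply by -1 so the first nonzero entry is positive): u = (1, 1, 0).
  ||u|| = √((1)² + (1)² + (0)²) = √(2) ≈ 1.4142,  v_1 = u/||u|| ≈ (0.7071, 0.7071, 0) (||v_1|| = 1).

λ_1 = 9,  λ_2 = 7,  λ_3 = 1;  v_1 ≈ (0.7071, 0.7071, 0)


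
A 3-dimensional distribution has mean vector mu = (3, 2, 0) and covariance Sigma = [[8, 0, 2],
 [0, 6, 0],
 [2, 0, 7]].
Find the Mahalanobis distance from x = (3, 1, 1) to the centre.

Step 1 — centre the observation: (x - mu) = (0, -1, 1).

Step 2 — invert Sigma (cofactor / det for 3×3, or solve directly):
  Sigma^{-1} = [[0.1346, 0, -0.0385],
 [0, 0.1667, 0],
 [-0.0385, 0, 0.1538]].

Step 3 — form the quadratic (x - mu)^T · Sigma^{-1} · (x - mu):
  Sigma^{-1} · (x - mu) = (-0.0385, -0.1667, 0.1538).
  (x - mu)^T · [Sigma^{-1} · (x - mu)] = (0)·(-0.0385) + (-1)·(-0.1667) + (1)·(0.1538) = 0.3205.

Step 4 — take square root: d = √(0.3205) ≈ 0.5661.

d(x, mu) = √(0.3205) ≈ 0.5661


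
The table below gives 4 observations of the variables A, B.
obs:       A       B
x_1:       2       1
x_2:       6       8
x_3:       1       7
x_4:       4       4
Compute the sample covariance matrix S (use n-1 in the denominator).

Step 1 — column means:
  mean(A) = (2 + 6 + 1 + 4) / 4 = 13/4 = 3.25
  mean(B) = (1 + 8 + 7 + 4) / 4 = 20/4 = 5

Step 2 — sample covariance S[i,j] = (1/(n-1)) · Σ_k (x_{k,i} - mean_i) · (x_{k,j} - mean_j), with n-1 = 3.
  S[A,A] = ((-1.25)·(-1.25) + (2.75)·(2.75) + (-2.25)·(-2.25) + (0.75)·(0.75)) / 3 = 14.75/3 = 4.9167
  S[A,B] = ((-1.25)·(-4) + (2.75)·(3) + (-2.25)·(2) + (0.75)·(-1)) / 3 = 8/3 = 2.6667
  S[B,B] = ((-4)·(-4) + (3)·(3) + (2)·(2) + (-1)·(-1)) / 3 = 30/3 = 10

S is symmetric (S[j,i] = S[i,j]). Assembling:

S = [[4.9167, 2.6667],
 [2.6667, 10]]


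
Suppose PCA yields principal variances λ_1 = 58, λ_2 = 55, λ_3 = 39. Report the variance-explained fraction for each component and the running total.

Step 1 — total variance = trace(Sigma) = Σ λ_i = 58 + 55 + 39 = 152.

Step 2 — fraction explained by component i = λ_i / Σ λ:
  PC1: 58/152 = 0.3816
  PC2: 55/152 = 0.3618
  PC3: 39/152 = 0.2566

Step 3 — cumulative fraction after k components = (λ_1 + ... + λ_k) / Σ λ:
  k = 1: 58/152 = 0.3816
  k = 2: (58 + 55)/152 = 113/152 = 0.7434
  k = 3: (58 + 55 + 39)/152 = 152/152 = 1

Summary (fraction, with percent):

explained: PC1 0.3816 (38.16%), PC2 0.3618 (36.18%), PC3 0.2566 (25.66%);  cumulative: 0.3816, 0.7434, 1


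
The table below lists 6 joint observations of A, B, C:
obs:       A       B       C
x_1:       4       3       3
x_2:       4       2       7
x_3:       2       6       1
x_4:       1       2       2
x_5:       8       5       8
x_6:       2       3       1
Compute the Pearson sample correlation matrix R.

Step 1 — column means:
  mean(A) = (4 + 4 + 2 + 1 + 8 + 2) / 6 = 21/6 = 3.5
  mean(B) = (3 + 2 + 6 + 2 + 5 + 3) / 6 = 21/6 = 3.5
  mean(C) = (3 + 7 + 1 + 2 + 8 + 1) / 6 = 22/6 = 3.6667

Step 2 — sample variances and covariances s[i,j] = (1/(n-1)) · Σ_k (x_{k,i} - mean_i) · (x_{k,j} - mean_j), with n-1 = 5:
  s[A,A] = ((0.5)·(0.5) + (0.5)·(0.5) + (-1.5)·(-1.5) + (-2.5)·(-2.5) + (4.5)·(4.5) + (-1.5)·(-1.5)) / 5 = 31.5/5 = 6.3
  s[A,B] = ((0.5)·(-0.5) + (0.5)·(-1.5) + (-1.5)·(2.5) + (-2.5)·(-1.5) + (4.5)·(1.5) + (-1.5)·(-0.5)) / 5 = 6.5/5 = 1.3
  s[A,C] = ((0.5)·(-0.6667) + (0.5)·(3.3333) + (-1.5)·(-2.6667) + (-2.5)·(-1.6667) + (4.5)·(4.3333) + (-1.5)·(-2.6667)) / 5 = 33/5 = 6.6
  s[B,B] = ((-0.5)·(-0.5) + (-1.5)·(-1.5) + (2.5)·(2.5) + (-1.5)·(-1.5) + (1.5)·(1.5) + (-0.5)·(-0.5)) / 5 = 13.5/5 = 2.7
  s[B,C] = ((-0.5)·(-0.6667) + (-1.5)·(3.3333) + (2.5)·(-2.6667) + (-1.5)·(-1.6667) + (1.5)·(4.3333) + (-0.5)·(-2.6667)) / 5 = -1/5 = -0.2
  s[C,C] = ((-0.6667)·(-0.6667) + (3.3333)·(3.3333) + (-2.6667)·(-2.6667) + (-1.6667)·(-1.6667) + (4.3333)·(4.3333) + (-2.6667)·(-2.6667)) / 5 = 47.3333/5 = 9.4667
  Sample standard deviations s_i = √(s[i,i]):
  s(A) = √(6.3) = 2.51
  s(B) = √(2.7) = 1.6432
  s(C) = √(9.4667) = 3.0768

Step 3 — r_{ij} = s_{ij} / (s_i · s_j):
  r[A,A] = 1 (diagonal).
  r[A,B] = 1.3 / (2.51 · 1.6432) = 1.3 / 4.1243 = 0.3152
  r[A,C] = 6.6 / (2.51 · 3.0768) = 6.6 / 7.7227 = 0.8546
  r[B,B] = 1 (diagonal).
  r[B,C] = -0.2 / (1.6432 · 3.0768) = -0.2 / 5.0557 = -0.0396
  r[C,C] = 1 (diagonal).

R is symmetric with unit diagonal. Assembling:

R = [[1, 0.3152, 0.8546],
 [0.3152, 1, -0.0396],
 [0.8546, -0.0396, 1]]


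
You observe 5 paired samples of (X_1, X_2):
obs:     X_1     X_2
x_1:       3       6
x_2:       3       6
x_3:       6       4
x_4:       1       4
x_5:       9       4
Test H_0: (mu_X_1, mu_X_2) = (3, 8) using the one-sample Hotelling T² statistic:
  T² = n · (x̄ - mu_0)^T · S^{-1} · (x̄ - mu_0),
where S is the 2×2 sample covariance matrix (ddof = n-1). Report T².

Step 1 — sample mean vector:
  mean(X_1) = (3 + 3 + 6 + 1 + 9) / 5 = 22/5 = 4.4
  mean(X_2) = (6 + 6 + 4 + 4 + 4) / 5 = 24/5 = 4.8
  x̄ = (4.4, 4.8),  deviation x̄ - mu_0 = (4.4, 4.8) - (3, 8) = (1.4, -3.2).

Step 2 — sample covariance matrix, S[i,j] = (1/(n-1)) · Σ_k (x_{k,i} - mean_i) · (x_{k,j} - mean_j), divisor n-1 = 4:
  S[X_1,X_1] = ((-1.4)·(-1.4) + (-1.4)·(-1.4) + (1.6)·(1.6) + (-3.4)·(-3.4) + (4.6)·(4.6)) / 4 = 39.2/4 = 9.8
  S[X_1,X_2] = ((-1.4)·(1.2) + (-1.4)·(1.2) + (1.6)·(-0.8) + (-3.4)·(-0.8) + (4.6)·(-0.8)) / 4 = -5.6/4 = -1.4
  S[X_2,X_2] = ((1.2)·(1.2) + (1.2)·(1.2) + (-0.8)·(-0.8) + (-0.8)·(-0.8) + (-0.8)·(-0.8)) / 4 = 4.8/4 = 1.2
  S = [[9.8, -1.4],
 [-1.4, 1.2]].

Step 3 — invert S. det(S) = 9.8·1.2 - (-1.4)² = 9.8.
  S^{-1} = (1/det) · [[d, -b], [-b, a]] = [[0.1224, 0.1429],
 [0.1429, 1]].

Step 4 — quadratic form (x̄ - mu_0)^T · S^{-1} · (x̄ - mu_0):
  S^{-1} · (x̄ - mu_0) = (-0.2857, -3),
  (x̄ - mu_0)^T · [...] = (1.4)·(-0.2857) + (-3.2)·(-3) = 9.2.

Step 5 — scale by n: T² = 5 · 9.2 = 46.

T² ≈ 46


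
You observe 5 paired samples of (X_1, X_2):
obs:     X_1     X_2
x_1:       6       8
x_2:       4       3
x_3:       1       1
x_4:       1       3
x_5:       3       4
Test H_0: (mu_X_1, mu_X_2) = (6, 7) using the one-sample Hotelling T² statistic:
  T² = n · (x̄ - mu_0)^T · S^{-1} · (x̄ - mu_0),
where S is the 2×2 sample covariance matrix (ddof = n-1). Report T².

Step 1 — sample mean vector:
  mean(X_1) = (6 + 4 + 1 + 1 + 3) / 5 = 15/5 = 3
  mean(X_2) = (8 + 3 + 1 + 3 + 4) / 5 = 19/5 = 3.8
  x̄ = (3, 3.8),  deviation x̄ - mu_0 = (3, 3.8) - (6, 7) = (-3, -3.2).

Step 2 — sample covariance matrix, S[i,j] = (1/(n-1)) · Σ_k (x_{k,i} - mean_i) · (x_{k,j} - mean_j), divisor n-1 = 4:
  S[X_1,X_1] = ((3)·(3) + (1)·(1) + (-2)·(-2) + (-2)·(-2) + (0)·(0)) / 4 = 18/4 = 4.5
  S[X_1,X_2] = ((3)·(4.2) + (1)·(-0.8) + (-2)·(-2.8) + (-2)·(-0.8) + (0)·(0.2)) / 4 = 19/4 = 4.75
  S[X_2,X_2] = ((4.2)·(4.2) + (-0.8)·(-0.8) + (-2.8)·(-2.8) + (-0.8)·(-0.8) + (0.2)·(0.2)) / 4 = 26.8/4 = 6.7
  S = [[4.5, 4.75],
 [4.75, 6.7]].

Step 3 — invert S. det(S) = 4.5·6.7 - (4.75)² = 7.5875.
  S^{-1} = (1/det) · [[d, -b], [-b, a]] = [[0.883, -0.626],
 [-0.626, 0.5931]].

Step 4 — quadratic form (x̄ - mu_0)^T · S^{-1} · (x̄ - mu_0):
  S^{-1} · (x̄ - mu_0) = (-0.6458, -0.0198),
  (x̄ - mu_0)^T · [...] = (-3)·(-0.6458) + (-3.2)·(-0.0198) = 2.0007.

Step 5 — scale by n: T² = 5 · 2.0007 = 10.0033.

T² ≈ 10.0033
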